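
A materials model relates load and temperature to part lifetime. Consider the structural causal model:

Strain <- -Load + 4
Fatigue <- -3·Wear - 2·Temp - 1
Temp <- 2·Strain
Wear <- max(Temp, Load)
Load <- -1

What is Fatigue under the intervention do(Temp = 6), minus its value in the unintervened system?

20

do(Temp=6) replaces the equation Temp <- 2·Strain with the constant Temp = 6.
Wear = max(Temp, Load)  [with Temp=6, Load=-1]  = 6
Fatigue = -3·Wear - 2·Temp - 1  [with Wear=6, Temp=6]  = -31
Without intervention: Strain = -Load + 4  [with Load=-1]  = 5; Temp = 2·Strain  [with Strain=5]  = 10; Wear = max(Temp, Load)  [with Temp=10, Load=-1]  = 10; Fatigue = -3·Wear - 2·Temp - 1  [with Wear=10, Temp=10]  = -51.
Change = -31 − (-51) = 20.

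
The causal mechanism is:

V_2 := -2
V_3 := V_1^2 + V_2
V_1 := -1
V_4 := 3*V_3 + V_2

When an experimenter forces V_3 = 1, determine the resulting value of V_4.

The intervention breaks the incoming arrows to V_3: V_3 := V_1^2 + V_2 no longer applies, and V_3 = 1.
V_4 = 3*V_3 + V_2  [with V_3=1, V_2=-2]  = 1

1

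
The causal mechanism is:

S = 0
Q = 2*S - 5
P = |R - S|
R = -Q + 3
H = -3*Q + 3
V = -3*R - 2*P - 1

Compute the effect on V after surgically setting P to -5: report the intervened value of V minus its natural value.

26

Intervening sets P = -5 and removes its equation (P = |R - S|).
Q = 2*S - 5  [with S=0]  = -5
R = -Q + 3  [with Q=-5]  = 8
V = -3*R - 2*P - 1  [with R=8, P=-5]  = -15
Without intervention: Q = 2*S - 5  [with S=0]  = -5; R = -Q + 3  [with Q=-5]  = 8; P = |R - S|  [with R=8, S=0]  = 8; V = -3*R - 2*P - 1  [with R=8, P=8]  = -41.
Change = -15 − (-41) = 26.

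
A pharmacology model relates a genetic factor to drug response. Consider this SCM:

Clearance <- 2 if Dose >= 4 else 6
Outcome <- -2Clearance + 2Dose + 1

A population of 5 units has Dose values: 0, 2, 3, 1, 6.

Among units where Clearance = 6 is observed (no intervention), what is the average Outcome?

-8

Observing Clearance=6 restricts to units where Clearance's equation naturally yields 6: Dose ∈ {0, 2, 3, 1}. In that subpopulation Outcome = -11, -7, -5, -9, mean -8.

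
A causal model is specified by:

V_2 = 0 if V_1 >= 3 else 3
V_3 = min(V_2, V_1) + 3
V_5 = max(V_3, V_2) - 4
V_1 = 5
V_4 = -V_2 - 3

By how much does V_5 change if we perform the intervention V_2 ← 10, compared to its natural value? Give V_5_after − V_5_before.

do(V_2=10) replaces the equation V_2 = 0 if V_1 >= 3 else 3 with the constant V_2 = 10.
V_3 = min(V_2, V_1) + 3  [with V_2=10, V_1=5]  = 8
V_5 = max(V_3, V_2) - 4  [with V_3=8, V_2=10]  = 6
Without intervention: V_2 = 0 if V_1 >= 3 else 3  [with V_1=5]  = 0; V_3 = min(V_2, V_1) + 3  [with V_2=0, V_1=5]  = 3; V_5 = max(V_3, V_2) - 4  [with V_3=3, V_2=0]  = -1.
Change = 6 − (-1) = 7.

7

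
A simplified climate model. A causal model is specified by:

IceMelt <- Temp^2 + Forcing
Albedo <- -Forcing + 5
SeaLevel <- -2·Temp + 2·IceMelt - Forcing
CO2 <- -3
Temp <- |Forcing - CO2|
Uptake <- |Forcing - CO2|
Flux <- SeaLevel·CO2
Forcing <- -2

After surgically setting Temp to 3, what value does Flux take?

-30

The intervention breaks the incoming arrows to Temp: Temp <- |Forcing - CO2| no longer applies, and Temp = 3.
IceMelt = Temp^2 + Forcing  [with Temp=3, Forcing=-2]  = 7
SeaLevel = -2·Temp + 2·IceMelt - Forcing  [with Temp=3, IceMelt=7, Forcing=-2]  = 10
Flux = SeaLevel·CO2  [with SeaLevel=10, CO2=-3]  = -30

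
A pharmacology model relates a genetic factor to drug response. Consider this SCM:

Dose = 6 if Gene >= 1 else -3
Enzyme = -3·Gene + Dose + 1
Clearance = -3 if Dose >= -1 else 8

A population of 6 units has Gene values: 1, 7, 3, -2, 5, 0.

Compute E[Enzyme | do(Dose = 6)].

Under do(Dose=6), Dose's equation is replaced by Dose=6 for every unit. Per-unit Enzyme: 4, -14, -2, 13, -8, 7. Mean = 0.

0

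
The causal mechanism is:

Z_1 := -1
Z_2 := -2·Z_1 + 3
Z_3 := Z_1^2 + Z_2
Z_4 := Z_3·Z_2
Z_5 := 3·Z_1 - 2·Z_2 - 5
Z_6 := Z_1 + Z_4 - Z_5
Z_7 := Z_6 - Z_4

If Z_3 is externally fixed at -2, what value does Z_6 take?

7

The intervention breaks the incoming arrows to Z_3: Z_3 := Z_1^2 + Z_2 no longer applies, and Z_3 = -2.
Z_2 = -2·Z_1 + 3  [with Z_1=-1]  = 5
Z_4 = Z_3·Z_2  [with Z_3=-2, Z_2=5]  = -10
Z_5 = 3·Z_1 - 2·Z_2 - 5  [with Z_1=-1, Z_2=5]  = -18
Z_6 = Z_1 + Z_4 - Z_5  [with Z_1=-1, Z_4=-10, Z_5=-18]  = 7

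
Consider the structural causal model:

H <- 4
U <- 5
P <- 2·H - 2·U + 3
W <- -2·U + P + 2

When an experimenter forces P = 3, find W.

The intervention breaks the incoming arrows to P: P <- 2·H - 2·U + 3 no longer applies, and P = 3.
W = -2·U + P + 2  [with U=5, P=3]  = -5

-5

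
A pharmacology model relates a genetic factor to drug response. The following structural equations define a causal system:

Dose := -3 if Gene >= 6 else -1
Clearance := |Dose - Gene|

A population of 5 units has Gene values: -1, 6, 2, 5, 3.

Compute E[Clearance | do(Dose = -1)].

4

The intervention sets Dose=-1 in all 5 units regardless of Gene. Recomputing Clearance per unit gives 0, 7, 3, 6, 4; average 4.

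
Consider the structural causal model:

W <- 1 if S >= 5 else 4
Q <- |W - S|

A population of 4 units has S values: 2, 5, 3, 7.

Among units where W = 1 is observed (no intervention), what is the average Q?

5

Observing W=1 restricts to units where W's equation naturally yields 1: S ∈ {5, 7}. In that subpopulation Q = 4, 6, mean 5.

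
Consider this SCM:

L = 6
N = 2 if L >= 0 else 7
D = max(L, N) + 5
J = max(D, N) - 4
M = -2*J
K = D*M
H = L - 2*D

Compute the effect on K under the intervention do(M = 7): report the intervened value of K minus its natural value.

231

The intervention breaks the incoming arrows to M: M = -2*J no longer applies, and M = 7.
N = 2 if L >= 0 else 7  [with L=6]  = 2
D = max(L, N) + 5  [with L=6, N=2]  = 11
K = D*M  [with D=11, M=7]  = 77
Without intervention: N = 2 if L >= 0 else 7  [with L=6]  = 2; D = max(L, N) + 5  [with L=6, N=2]  = 11; J = max(D, N) - 4  [with D=11, N=2]  = 7; M = -2*J  [with J=7]  = -14; K = D*M  [with D=11, M=-14]  = -154.
Change = 77 − (-154) = 231.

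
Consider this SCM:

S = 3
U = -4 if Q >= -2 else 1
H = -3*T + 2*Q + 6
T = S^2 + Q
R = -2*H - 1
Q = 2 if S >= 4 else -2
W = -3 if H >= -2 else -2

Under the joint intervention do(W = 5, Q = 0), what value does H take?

Under do(W = 5, Q = 0), each intervened variable's structural equation is replaced by its fixed value.
T = S^2 + Q  [with S=3, Q=0]  = 9
H = -3*T + 2*Q + 6  [with T=9, Q=0]  = -21

-21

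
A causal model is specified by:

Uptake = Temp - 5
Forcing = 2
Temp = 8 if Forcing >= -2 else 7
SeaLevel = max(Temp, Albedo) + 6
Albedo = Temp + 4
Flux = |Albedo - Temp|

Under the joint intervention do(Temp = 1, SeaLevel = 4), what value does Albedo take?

5

The joint intervention fixes Temp = 1, SeaLevel = 4, removing each variable's own equation.
Albedo = Temp + 4  [with Temp=1]  = 5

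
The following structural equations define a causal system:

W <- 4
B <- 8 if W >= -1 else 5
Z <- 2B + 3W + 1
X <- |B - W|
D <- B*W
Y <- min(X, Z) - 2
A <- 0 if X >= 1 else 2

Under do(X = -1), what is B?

8

The intervention breaks the incoming arrows to X: X <- |B - W| no longer applies, and X = -1.
Since B is not a descendant of the intervened variable, it is unaffected.
B = 8 if W >= -1 else 5  [with W=4]  = 8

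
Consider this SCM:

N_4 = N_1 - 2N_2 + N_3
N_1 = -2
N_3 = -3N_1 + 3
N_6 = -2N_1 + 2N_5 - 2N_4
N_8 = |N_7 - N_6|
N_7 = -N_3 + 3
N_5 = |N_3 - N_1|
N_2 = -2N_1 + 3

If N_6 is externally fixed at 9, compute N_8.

Intervening sets N_6 = 9 and removes its equation (N_6 = -2N_1 + 2N_5 - 2N_4).
N_3 = -3N_1 + 3  [with N_1=-2]  = 9
N_7 = -N_3 + 3  [with N_3=9]  = -6
N_8 = |N_7 - N_6|  [with N_7=-6, N_6=9]  = 15

15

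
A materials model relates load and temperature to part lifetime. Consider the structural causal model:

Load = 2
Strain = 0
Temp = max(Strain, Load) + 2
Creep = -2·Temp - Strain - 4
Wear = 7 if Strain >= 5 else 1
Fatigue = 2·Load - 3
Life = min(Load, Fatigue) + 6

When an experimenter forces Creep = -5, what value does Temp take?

4

Under do(Creep=-5), the mechanism Creep = -2·Temp - Strain - 4 is discarded; Creep is fixed at -5.
Since Temp is not a descendant of the intervened variable, it is unaffected.
Temp = max(Strain, Load) + 2  [with Strain=0, Load=2]  = 4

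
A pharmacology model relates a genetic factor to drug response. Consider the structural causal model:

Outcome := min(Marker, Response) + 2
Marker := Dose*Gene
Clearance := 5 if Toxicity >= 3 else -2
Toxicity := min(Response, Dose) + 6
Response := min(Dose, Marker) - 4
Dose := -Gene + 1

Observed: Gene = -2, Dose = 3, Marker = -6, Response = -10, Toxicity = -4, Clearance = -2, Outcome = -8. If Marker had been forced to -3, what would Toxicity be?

-1

do(Marker=-3) replaces the equation Marker := Dose*Gene with the constant Marker = -3.
Dose = -Gene + 1  [with Gene=-2]  = 3
Response = min(Dose, Marker) - 4  [with Dose=3, Marker=-3]  = -7
Toxicity = min(Response, Dose) + 6  [with Response=-7, Dose=3]  = -1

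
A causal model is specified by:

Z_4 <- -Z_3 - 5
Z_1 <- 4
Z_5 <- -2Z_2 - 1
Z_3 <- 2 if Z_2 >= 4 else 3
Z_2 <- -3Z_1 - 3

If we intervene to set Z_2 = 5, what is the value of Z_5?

-11

do(Z_2=5) replaces the equation Z_2 <- -3Z_1 - 3 with the constant Z_2 = 5.
Z_5 = -2Z_2 - 1  [with Z_2=5]  = -11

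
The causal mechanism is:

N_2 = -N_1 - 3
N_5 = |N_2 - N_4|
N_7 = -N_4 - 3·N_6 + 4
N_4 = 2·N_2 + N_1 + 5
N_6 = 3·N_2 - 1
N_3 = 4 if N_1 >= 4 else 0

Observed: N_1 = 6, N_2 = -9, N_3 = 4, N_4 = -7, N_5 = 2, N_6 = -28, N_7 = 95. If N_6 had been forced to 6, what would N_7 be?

Intervening sets N_6 = 6 and removes its equation (N_6 = 3·N_2 - 1).
N_2 = -N_1 - 3  [with N_1=6]  = -9
N_4 = 2·N_2 + N_1 + 5  [with N_2=-9, N_1=6]  = -7
N_7 = -N_4 - 3·N_6 + 4  [with N_4=-7, N_6=6]  = -7

-7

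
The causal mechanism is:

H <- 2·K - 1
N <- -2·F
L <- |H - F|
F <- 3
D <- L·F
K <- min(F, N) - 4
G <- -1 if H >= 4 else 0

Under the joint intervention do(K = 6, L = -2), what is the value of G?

Under do(K = 6, L = -2), each intervened variable's structural equation is replaced by its fixed value.
H = 2·K - 1  [with K=6]  = 11
G = -1 if H >= 4 else 0  [with H=11]  = -1

-1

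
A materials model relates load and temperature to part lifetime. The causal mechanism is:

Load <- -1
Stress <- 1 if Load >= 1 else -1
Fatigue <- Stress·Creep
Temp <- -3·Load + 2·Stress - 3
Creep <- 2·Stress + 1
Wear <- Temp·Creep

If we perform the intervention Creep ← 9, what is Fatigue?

-9

Under do(Creep=9), the mechanism Creep <- 2·Stress + 1 is discarded; Creep is fixed at 9.
Stress = 1 if Load >= 1 else -1  [with Load=-1]  = -1
Fatigue = Stress·Creep  [with Stress=-1, Creep=9]  = -9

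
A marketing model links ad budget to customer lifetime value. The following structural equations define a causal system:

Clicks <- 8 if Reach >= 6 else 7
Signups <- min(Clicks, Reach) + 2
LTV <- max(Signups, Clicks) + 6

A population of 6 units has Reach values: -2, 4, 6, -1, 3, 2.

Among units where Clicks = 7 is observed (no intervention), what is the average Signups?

E[Signups|Clicks=7] averages over only the 5 units with Clicks=7 (Reach = -2, 4, -1, 3, 2): Signups = 0, 6, 1, 5, 4, mean 3.2.

3.2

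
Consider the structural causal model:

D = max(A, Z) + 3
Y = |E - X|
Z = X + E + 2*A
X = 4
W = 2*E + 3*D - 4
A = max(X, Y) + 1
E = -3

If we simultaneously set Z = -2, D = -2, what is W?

-16

Under do(Z = -2, D = -2), each intervened variable's structural equation is replaced by its fixed value.
W = 2*E + 3*D - 4  [with E=-3, D=-2]  = -16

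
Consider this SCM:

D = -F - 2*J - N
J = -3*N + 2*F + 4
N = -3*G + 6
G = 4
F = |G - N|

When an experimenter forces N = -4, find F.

8

The intervention breaks the incoming arrows to N: N = -3*G + 6 no longer applies, and N = -4.
F = |G - N|  [with G=4, N=-4]  = 8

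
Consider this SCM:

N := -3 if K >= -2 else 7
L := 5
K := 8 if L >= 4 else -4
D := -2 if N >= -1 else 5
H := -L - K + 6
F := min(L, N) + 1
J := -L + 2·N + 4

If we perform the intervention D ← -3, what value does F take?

-2

The intervention breaks the incoming arrows to D: D := -2 if N >= -1 else 5 no longer applies, and D = -3.
Since F is not a descendant of the intervened variable, it is unaffected.
K = 8 if L >= 4 else -4  [with L=5]  = 8
N = -3 if K >= -2 else 7  [with K=8]  = -3
F = min(L, N) + 1  [with L=5, N=-3]  = -2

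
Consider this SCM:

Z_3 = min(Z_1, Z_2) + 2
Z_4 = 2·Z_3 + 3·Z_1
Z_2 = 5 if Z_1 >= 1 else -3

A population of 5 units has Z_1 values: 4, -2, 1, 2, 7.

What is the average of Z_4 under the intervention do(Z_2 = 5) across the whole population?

Every unit gets Z_2=5 under the intervention. Z_4 values become 24, -6, 9, 14, 35; E[Z_4|do(Z_2=5)] = 15.2.

15.2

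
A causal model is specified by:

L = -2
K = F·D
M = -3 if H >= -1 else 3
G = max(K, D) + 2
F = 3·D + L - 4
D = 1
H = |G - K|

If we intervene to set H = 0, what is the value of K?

do(H=0) replaces the equation H = |G - K| with the constant H = 0.
No directed path runs from H to K, so K keeps its natural value.
F = 3·D + L - 4  [with D=1, L=-2]  = -3
K = F·D  [with F=-3, D=1]  = -3

-3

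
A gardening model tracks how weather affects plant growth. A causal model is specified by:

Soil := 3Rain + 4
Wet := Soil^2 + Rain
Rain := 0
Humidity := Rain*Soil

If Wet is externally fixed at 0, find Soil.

4

Under do(Wet=0), the mechanism Wet := Soil^2 + Rain is discarded; Wet is fixed at 0.
Since Soil is not a descendant of the intervened variable, it is unaffected.
Soil = 3Rain + 4  [with Rain=0]  = 4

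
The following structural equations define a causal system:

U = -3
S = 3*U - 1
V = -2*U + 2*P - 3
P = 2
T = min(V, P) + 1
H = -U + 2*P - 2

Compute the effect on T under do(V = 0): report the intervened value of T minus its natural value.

The intervention breaks the incoming arrows to V: V = -2*U + 2*P - 3 no longer applies, and V = 0.
T = min(V, P) + 1  [with V=0, P=2]  = 1
Without intervention: V = -2*U + 2*P - 3  [with U=-3, P=2]  = 7; T = min(V, P) + 1  [with V=7, P=2]  = 3.
Change = 1 − 3 = -2.

-2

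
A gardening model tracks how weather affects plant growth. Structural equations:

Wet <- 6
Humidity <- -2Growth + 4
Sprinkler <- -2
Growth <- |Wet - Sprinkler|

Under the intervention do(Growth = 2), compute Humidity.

0

The intervention breaks the incoming arrows to Growth: Growth <- |Wet - Sprinkler| no longer applies, and Growth = 2.
Humidity = -2Growth + 4  [with Growth=2]  = 0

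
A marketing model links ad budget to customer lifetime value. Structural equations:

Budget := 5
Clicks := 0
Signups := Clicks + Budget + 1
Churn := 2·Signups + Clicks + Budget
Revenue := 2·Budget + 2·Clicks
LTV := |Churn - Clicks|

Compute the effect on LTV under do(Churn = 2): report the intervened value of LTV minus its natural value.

-15

Under do(Churn=2), the mechanism Churn := 2·Signups + Clicks + Budget is discarded; Churn is fixed at 2.
LTV = |Churn - Clicks|  [with Churn=2, Clicks=0]  = 2
Without intervention: Signups = Clicks + Budget + 1  [with Clicks=0, Budget=5]  = 6; Churn = 2·Signups + Clicks + Budget  [with Signups=6, Clicks=0, Budget=5]  = 17; LTV = |Churn - Clicks|  [with Churn=17, Clicks=0]  = 17.
Change = 2 − 17 = -15.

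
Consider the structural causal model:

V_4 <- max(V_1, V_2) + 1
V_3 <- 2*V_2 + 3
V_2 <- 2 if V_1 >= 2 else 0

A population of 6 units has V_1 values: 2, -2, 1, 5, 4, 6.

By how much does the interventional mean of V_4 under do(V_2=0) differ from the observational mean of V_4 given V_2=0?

do(V_2=0) breaks V_2's dependence on V_1. With V_2=0 fixed, V_4 across the units is 3, 1, 2, 6, 5, 7, mean 4.
Observing V_2=0 restricts to units where V_2's equation naturally yields 0: V_1 ∈ {-2, 1}. In that subpopulation V_4 = 1, 2, mean 1.5.
Difference = 4 − 1.5 = 2.5.

2.5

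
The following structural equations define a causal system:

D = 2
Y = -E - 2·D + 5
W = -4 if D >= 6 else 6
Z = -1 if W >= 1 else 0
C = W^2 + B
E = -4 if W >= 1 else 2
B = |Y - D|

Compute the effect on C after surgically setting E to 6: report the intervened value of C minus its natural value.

4

The intervention breaks the incoming arrows to E: E = -4 if W >= 1 else 2 no longer applies, and E = 6.
W = -4 if D >= 6 else 6  [with D=2]  = 6
Y = -E - 2·D + 5  [with E=6, D=2]  = -5
B = |Y - D|  [with Y=-5, D=2]  = 7
C = W^2 + B  [with W=6, B=7]  = 43
Without intervention: W = -4 if D >= 6 else 6  [with D=2]  = 6; E = -4 if W >= 1 else 2  [with W=6]  = -4; Y = -E - 2·D + 5  [with E=-4, D=2]  = 5; B = |Y - D|  [with Y=5, D=2]  = 3; C = W^2 + B  [with W=6, B=3]  = 39.
Change = 43 − 39 = 4.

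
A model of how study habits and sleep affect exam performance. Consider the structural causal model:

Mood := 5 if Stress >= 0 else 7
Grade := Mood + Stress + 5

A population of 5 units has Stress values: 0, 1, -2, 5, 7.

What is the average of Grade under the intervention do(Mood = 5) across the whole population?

12.2

Every unit gets Mood=5 under the intervention. Grade values become 10, 11, 8, 15, 17; E[Grade|do(Mood=5)] = 12.2.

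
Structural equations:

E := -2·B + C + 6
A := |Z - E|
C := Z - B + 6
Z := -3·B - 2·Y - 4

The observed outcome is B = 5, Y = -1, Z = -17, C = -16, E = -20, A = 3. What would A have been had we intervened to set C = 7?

Under do(C=7), the mechanism C := Z - B + 6 is discarded; C is fixed at 7.
Z = -3·B - 2·Y - 4  [with B=5, Y=-1]  = -17
E = -2·B + C + 6  [with B=5, C=7]  = 3
A = |Z - E|  [with Z=-17, E=3]  = 20

20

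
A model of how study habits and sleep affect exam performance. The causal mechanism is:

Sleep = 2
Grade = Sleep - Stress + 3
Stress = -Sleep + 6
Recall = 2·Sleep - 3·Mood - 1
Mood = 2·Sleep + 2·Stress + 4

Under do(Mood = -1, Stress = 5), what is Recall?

6

The joint intervention fixes Mood = -1, Stress = 5, removing each variable's own equation.
Recall = 2·Sleep - 3·Mood - 1  [with Sleep=2, Mood=-1]  = 6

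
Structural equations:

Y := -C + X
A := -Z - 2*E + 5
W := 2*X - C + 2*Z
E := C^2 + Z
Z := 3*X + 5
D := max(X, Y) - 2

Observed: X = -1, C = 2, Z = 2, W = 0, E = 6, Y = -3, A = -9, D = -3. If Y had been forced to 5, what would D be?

Intervening sets Y = 5 and removes its equation (Y := -C + X).
D = max(X, Y) - 2  [with X=-1, Y=5]  = 3

3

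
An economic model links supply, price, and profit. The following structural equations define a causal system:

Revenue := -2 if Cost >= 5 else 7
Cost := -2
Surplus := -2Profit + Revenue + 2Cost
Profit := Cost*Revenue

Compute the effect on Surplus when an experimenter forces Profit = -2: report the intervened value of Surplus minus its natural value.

The intervention breaks the incoming arrows to Profit: Profit := Cost*Revenue no longer applies, and Profit = -2.
Revenue = -2 if Cost >= 5 else 7  [with Cost=-2]  = 7
Surplus = -2Profit + Revenue + 2Cost  [with Profit=-2, Revenue=7, Cost=-2]  = 7
Without intervention: Revenue = -2 if Cost >= 5 else 7  [with Cost=-2]  = 7; Profit = Cost*Revenue  [with Cost=-2, Revenue=7]  = -14; Surplus = -2Profit + Revenue + 2Cost  [with Profit=-14, Revenue=7, Cost=-2]  = 31.
Change = 7 − 31 = -24.

-24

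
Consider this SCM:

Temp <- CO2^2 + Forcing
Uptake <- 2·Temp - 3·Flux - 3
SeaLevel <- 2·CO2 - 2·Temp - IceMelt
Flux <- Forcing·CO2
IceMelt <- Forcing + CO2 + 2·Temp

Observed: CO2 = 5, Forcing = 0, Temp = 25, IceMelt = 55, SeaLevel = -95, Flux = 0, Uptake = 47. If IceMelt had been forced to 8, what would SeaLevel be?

-48

Intervening sets IceMelt = 8 and removes its equation (IceMelt <- Forcing + CO2 + 2·Temp).
Temp = CO2^2 + Forcing  [with CO2=5, Forcing=0]  = 25
SeaLevel = 2·CO2 - 2·Temp - IceMelt  [with CO2=5, Temp=25, IceMelt=8]  = -48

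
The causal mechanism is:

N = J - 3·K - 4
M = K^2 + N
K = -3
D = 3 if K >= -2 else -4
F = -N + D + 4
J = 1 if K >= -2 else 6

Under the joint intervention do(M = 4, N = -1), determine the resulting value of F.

Under do(M = 4, N = -1), each intervened variable's structural equation is replaced by its fixed value.
D = 3 if K >= -2 else -4  [with K=-3]  = -4
F = -N + D + 4  [with N=-1, D=-4]  = 1

1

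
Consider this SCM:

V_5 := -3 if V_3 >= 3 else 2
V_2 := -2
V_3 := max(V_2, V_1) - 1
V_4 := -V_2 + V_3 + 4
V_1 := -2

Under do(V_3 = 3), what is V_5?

-3

do(V_3=3) replaces the equation V_3 := max(V_2, V_1) - 1 with the constant V_3 = 3.
V_5 = -3 if V_3 >= 3 else 2  [with V_3=3]  = -3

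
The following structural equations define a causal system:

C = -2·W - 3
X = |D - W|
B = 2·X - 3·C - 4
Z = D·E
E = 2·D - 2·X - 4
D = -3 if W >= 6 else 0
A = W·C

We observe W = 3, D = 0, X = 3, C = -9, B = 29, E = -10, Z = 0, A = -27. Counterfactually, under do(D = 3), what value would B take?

23

do(D=3) replaces the equation D = -3 if W >= 6 else 0 with the constant D = 3.
X = |D - W|  [with D=3, W=3]  = 0
C = -2·W - 3  [with W=3]  = -9
B = 2·X - 3·C - 4  [with X=0, C=-9]  = 23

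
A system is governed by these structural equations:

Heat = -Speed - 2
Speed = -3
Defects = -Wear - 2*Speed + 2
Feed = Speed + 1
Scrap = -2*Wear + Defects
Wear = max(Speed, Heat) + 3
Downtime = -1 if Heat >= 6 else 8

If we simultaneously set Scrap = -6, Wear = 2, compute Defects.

Setting Scrap = -6, Wear = 2 by intervention discards those variables' equations.
Defects = -Wear - 2*Speed + 2  [with Wear=2, Speed=-3]  = 6

6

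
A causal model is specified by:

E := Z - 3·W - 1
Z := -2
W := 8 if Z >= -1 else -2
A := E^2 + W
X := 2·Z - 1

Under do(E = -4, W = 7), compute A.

Setting E = -4, W = 7 by intervention discards those variables' equations.
A = E^2 + W  [with E=-4, W=7]  = 23

23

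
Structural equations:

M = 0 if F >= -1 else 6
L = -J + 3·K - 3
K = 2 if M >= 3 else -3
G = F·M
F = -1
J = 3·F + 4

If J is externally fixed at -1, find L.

-11

The intervention breaks the incoming arrows to J: J = 3·F + 4 no longer applies, and J = -1.
M = 0 if F >= -1 else 6  [with F=-1]  = 0
K = 2 if M >= 3 else -3  [with M=0]  = -3
L = -J + 3·K - 3  [with J=-1, K=-3]  = -11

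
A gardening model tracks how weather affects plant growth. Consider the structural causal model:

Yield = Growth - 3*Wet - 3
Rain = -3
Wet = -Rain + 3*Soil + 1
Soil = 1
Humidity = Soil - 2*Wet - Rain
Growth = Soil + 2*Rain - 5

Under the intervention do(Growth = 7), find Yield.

-17

Under do(Growth=7), the mechanism Growth = Soil + 2*Rain - 5 is discarded; Growth is fixed at 7.
Wet = -Rain + 3*Soil + 1  [with Rain=-3, Soil=1]  = 7
Yield = Growth - 3*Wet - 3  [with Growth=7, Wet=7]  = -17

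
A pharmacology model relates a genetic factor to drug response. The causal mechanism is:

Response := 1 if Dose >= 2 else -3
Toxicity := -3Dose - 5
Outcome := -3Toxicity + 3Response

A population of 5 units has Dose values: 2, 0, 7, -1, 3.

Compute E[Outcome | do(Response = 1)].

The intervention sets Response=1 in all 5 units regardless of Dose. Recomputing Outcome per unit gives 36, 18, 81, 9, 45; average 37.8.

37.8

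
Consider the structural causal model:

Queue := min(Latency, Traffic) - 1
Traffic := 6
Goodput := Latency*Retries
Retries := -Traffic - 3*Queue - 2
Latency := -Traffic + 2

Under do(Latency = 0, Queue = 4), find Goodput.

Under do(Latency = 0, Queue = 4), each intervened variable's structural equation is replaced by its fixed value.
Retries = -Traffic - 3*Queue - 2  [with Traffic=6, Queue=4]  = -20
Goodput = Latency*Retries  [with Latency=0, Retries=-20]  = 0

0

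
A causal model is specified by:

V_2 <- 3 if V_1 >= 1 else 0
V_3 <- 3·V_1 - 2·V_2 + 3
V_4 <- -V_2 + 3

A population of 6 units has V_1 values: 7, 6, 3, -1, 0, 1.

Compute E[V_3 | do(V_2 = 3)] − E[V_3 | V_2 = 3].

-4.75

do(V_2=3) breaks V_2's dependence on V_1. With V_2=3 fixed, V_3 across the units is 18, 15, 6, -6, -3, 0, mean 5.
Conditioning on V_2=3 selects the 4 unit(s) with V_1 ∈ {7, 6, 3, 1}. Their V_3 values: 18, 15, 6, 0. Mean = 9.75.
Difference = 5 − 9.75 = -4.75.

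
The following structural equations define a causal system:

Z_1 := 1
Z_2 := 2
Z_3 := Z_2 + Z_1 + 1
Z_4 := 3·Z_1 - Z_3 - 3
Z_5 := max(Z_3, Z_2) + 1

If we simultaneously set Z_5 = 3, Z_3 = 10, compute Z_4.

-10

Under do(Z_5 = 3, Z_3 = 10), each intervened variable's structural equation is replaced by its fixed value.
Z_4 = 3·Z_1 - Z_3 - 3  [with Z_1=1, Z_3=10]  = -10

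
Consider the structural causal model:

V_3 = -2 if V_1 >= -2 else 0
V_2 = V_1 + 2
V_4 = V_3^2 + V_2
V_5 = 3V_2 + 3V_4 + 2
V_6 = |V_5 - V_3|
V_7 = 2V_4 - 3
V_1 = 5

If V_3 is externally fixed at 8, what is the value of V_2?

Under do(V_3=8), the mechanism V_3 = -2 if V_1 >= -2 else 0 is discarded; V_3 is fixed at 8.
Since V_2 is not a descendant of the intervened variable, it is unaffected.
V_2 = V_1 + 2  [with V_1=5]  = 7

7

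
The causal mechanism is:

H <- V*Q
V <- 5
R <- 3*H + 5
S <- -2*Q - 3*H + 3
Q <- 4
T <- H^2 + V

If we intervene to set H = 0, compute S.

do(H=0) replaces the equation H <- V*Q with the constant H = 0.
S = -2*Q - 3*H + 3  [with Q=4, H=0]  = -5

-5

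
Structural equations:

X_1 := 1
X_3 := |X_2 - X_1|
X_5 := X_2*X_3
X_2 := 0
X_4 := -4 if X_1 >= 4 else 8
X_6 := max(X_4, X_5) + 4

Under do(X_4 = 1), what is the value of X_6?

5

Under do(X_4=1), the mechanism X_4 := -4 if X_1 >= 4 else 8 is discarded; X_4 is fixed at 1.
X_3 = |X_2 - X_1|  [with X_2=0, X_1=1]  = 1
X_5 = X_2*X_3  [with X_2=0, X_3=1]  = 0
X_6 = max(X_4, X_5) + 4  [with X_4=1, X_5=0]  = 5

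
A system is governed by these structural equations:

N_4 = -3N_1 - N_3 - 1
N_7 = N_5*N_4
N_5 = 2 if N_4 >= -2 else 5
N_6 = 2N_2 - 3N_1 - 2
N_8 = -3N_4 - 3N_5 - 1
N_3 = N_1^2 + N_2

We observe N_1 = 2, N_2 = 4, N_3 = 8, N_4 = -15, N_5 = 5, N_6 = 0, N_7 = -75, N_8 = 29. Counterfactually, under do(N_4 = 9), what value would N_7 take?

18

The intervention breaks the incoming arrows to N_4: N_4 = -3N_1 - N_3 - 1 no longer applies, and N_4 = 9.
N_5 = 2 if N_4 >= -2 else 5  [with N_4=9]  = 2
N_7 = N_5*N_4  [with N_5=2, N_4=9]  = 18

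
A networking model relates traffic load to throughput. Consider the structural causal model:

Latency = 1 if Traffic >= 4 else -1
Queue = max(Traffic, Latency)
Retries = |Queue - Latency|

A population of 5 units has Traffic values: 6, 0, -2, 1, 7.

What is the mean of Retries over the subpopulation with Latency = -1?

Conditioning on Latency=-1 selects the 3 unit(s) with Traffic ∈ {0, -2, 1}. Their Retries values: 1, 0, 2. Mean = 1.

1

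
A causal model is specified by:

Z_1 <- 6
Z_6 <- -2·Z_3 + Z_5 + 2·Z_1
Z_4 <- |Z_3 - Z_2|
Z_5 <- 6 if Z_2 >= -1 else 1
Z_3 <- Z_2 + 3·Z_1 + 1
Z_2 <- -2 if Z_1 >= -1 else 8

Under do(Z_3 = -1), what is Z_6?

15

The intervention breaks the incoming arrows to Z_3: Z_3 <- Z_2 + 3·Z_1 + 1 no longer applies, and Z_3 = -1.
Z_2 = -2 if Z_1 >= -1 else 8  [with Z_1=6]  = -2
Z_5 = 6 if Z_2 >= -1 else 1  [with Z_2=-2]  = 1
Z_6 = -2·Z_3 + Z_5 + 2·Z_1  [with Z_3=-1, Z_5=1, Z_1=6]  = 15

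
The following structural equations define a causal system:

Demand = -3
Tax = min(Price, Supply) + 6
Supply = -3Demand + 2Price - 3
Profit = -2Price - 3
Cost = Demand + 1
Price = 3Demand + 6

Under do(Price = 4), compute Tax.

10

do(Price=4) replaces the equation Price = 3Demand + 6 with the constant Price = 4.
Supply = -3Demand + 2Price - 3  [with Demand=-3, Price=4]  = 14
Tax = min(Price, Supply) + 6  [with Price=4, Supply=14]  = 10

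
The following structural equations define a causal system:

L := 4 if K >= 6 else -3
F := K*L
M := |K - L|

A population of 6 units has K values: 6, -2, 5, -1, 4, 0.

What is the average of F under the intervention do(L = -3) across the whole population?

The intervention sets L=-3 in all 6 units regardless of K. Recomputing F per unit gives -18, 6, -15, 3, -12, 0; average -6.

-6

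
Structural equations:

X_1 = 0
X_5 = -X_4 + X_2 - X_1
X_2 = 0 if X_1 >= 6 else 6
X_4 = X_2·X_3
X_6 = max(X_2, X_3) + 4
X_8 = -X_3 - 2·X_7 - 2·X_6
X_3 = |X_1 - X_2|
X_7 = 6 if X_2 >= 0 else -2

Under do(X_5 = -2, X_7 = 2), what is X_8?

Under do(X_5 = -2, X_7 = 2), each intervened variable's structural equation is replaced by its fixed value.
X_2 = 0 if X_1 >= 6 else 6  [with X_1=0]  = 6
X_3 = |X_1 - X_2|  [with X_1=0, X_2=6]  = 6
X_6 = max(X_2, X_3) + 4  [with X_2=6, X_3=6]  = 10
X_8 = -X_3 - 2·X_7 - 2·X_6  [with X_3=6, X_7=2, X_6=10]  = -30

-30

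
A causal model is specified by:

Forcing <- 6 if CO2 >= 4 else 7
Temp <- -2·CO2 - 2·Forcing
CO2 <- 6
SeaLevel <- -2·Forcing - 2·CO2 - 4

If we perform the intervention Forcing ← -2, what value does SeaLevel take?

-12

Under do(Forcing=-2), the mechanism Forcing <- 6 if CO2 >= 4 else 7 is discarded; Forcing is fixed at -2.
SeaLevel = -2·Forcing - 2·CO2 - 4  [with Forcing=-2, CO2=6]  = -12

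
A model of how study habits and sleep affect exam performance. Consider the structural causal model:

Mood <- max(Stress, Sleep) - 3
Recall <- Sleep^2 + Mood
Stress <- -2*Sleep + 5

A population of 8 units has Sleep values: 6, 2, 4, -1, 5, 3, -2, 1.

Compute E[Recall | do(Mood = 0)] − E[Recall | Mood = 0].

7

The intervention sets Mood=0 in all 8 units regardless of Sleep. Recomputing Recall per unit gives 36, 4, 16, 1, 25, 9, 4, 1; average 12.
Conditioning on Mood=0 selects the 2 unit(s) with Sleep ∈ {3, 1}. Their Recall values: 9, 1. Mean = 5.
Difference = 12 − 5 = 7.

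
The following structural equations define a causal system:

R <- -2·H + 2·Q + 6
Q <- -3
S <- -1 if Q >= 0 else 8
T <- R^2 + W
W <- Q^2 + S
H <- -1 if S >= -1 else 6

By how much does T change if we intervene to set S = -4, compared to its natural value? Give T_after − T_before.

128

Under do(S=-4), the mechanism S <- -1 if Q >= 0 else 8 is discarded; S is fixed at -4.
W = Q^2 + S  [with Q=-3, S=-4]  = 5
H = -1 if S >= -1 else 6  [with S=-4]  = 6
R = -2·H + 2·Q + 6  [with H=6, Q=-3]  = -12
T = R^2 + W  [with R=-12, W=5]  = 149
Without intervention: S = -1 if Q >= 0 else 8  [with Q=-3]  = 8; W = Q^2 + S  [with Q=-3, S=8]  = 17; H = -1 if S >= -1 else 6  [with S=8]  = -1; R = -2·H + 2·Q + 6  [with H=-1, Q=-3]  = 2; T = R^2 + W  [with R=2, W=17]  = 21.
Change = 149 − 21 = 128.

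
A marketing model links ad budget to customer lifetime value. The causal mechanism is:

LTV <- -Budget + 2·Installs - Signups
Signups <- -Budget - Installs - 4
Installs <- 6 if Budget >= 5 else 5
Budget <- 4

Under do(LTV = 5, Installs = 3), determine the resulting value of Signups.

-11

Setting LTV = 5, Installs = 3 by intervention discards those variables' equations.
Signups = -Budget - Installs - 4  [with Budget=4, Installs=3]  = -11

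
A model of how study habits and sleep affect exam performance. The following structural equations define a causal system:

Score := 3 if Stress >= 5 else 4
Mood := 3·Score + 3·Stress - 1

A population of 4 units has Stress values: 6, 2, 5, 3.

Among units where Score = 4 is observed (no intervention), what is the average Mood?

18.5

Observing Score=4 restricts to units where Score's equation naturally yields 4: Stress ∈ {2, 3}. In that subpopulation Mood = 17, 20, mean 18.5.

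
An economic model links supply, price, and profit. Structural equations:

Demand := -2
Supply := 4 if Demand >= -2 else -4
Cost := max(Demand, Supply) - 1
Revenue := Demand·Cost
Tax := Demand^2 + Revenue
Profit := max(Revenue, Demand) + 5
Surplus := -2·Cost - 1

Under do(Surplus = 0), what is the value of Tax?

The intervention breaks the incoming arrows to Surplus: Surplus := -2·Cost - 1 no longer applies, and Surplus = 0.
Tax is not downstream of the intervention, so its value is determined by the original equations.
Supply = 4 if Demand >= -2 else -4  [with Demand=-2]  = 4
Cost = max(Demand, Supply) - 1  [with Demand=-2, Supply=4]  = 3
Revenue = Demand·Cost  [with Demand=-2, Cost=3]  = -6
Tax = Demand^2 + Revenue  [with Demand=-2, Revenue=-6]  = -2

-2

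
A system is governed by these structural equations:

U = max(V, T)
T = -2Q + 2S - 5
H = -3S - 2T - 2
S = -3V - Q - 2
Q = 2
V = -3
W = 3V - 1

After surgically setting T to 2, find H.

The intervention breaks the incoming arrows to T: T = -2Q + 2S - 5 no longer applies, and T = 2.
S = -3V - Q - 2  [with V=-3, Q=2]  = 5
H = -3S - 2T - 2  [with S=5, T=2]  = -21

-21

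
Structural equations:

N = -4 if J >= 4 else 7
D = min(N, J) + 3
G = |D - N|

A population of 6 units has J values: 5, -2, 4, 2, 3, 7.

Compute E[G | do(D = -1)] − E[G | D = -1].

2.5

Under do(D=-1), D's equation is replaced by D=-1 for every unit. Per-unit G: 3, 8, 3, 8, 8, 3. Mean = 5.5.
Observing D=-1 restricts to units where D's equation naturally yields -1: J ∈ {5, 4, 7}. In that subpopulation G = 3, 3, 3, mean 3.
Difference = 5.5 − 3 = 2.5.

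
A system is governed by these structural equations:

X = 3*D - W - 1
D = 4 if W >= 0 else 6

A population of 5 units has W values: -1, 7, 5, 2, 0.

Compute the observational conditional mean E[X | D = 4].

7.5

Observing D=4 restricts to units where D's equation naturally yields 4: W ∈ {7, 5, 2, 0}. In that subpopulation X = 4, 6, 9, 11, mean 7.5.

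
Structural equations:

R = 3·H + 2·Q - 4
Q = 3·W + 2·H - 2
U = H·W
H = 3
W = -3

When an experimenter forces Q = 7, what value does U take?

-9

The intervention breaks the incoming arrows to Q: Q = 3·W + 2·H - 2 no longer applies, and Q = 7.
U is not downstream of the intervention, so its value is determined by the original equations.
U = H·W  [with H=3, W=-3]  = -9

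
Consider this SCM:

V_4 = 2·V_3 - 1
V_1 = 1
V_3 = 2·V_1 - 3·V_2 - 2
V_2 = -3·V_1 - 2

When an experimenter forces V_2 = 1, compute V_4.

-7

Under do(V_2=1), the mechanism V_2 = -3·V_1 - 2 is discarded; V_2 is fixed at 1.
V_3 = 2·V_1 - 3·V_2 - 2  [with V_1=1, V_2=1]  = -3
V_4 = 2·V_3 - 1  [with V_3=-3]  = -7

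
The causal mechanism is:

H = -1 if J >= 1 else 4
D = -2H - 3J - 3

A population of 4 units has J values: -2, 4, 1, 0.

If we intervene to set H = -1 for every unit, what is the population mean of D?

Under do(H=-1), H's equation is replaced by H=-1 for every unit. Per-unit D: 5, -13, -4, -1. Mean = -3.25.

-3.25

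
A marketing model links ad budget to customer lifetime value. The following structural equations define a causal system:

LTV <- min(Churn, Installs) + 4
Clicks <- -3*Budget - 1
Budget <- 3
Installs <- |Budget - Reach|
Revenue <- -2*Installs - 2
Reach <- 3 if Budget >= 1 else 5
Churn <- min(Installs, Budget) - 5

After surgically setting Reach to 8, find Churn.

do(Reach=8) replaces the equation Reach <- 3 if Budget >= 1 else 5 with the constant Reach = 8.
Installs = |Budget - Reach|  [with Budget=3, Reach=8]  = 5
Churn = min(Installs, Budget) - 5  [with Installs=5, Budget=3]  = -2

-2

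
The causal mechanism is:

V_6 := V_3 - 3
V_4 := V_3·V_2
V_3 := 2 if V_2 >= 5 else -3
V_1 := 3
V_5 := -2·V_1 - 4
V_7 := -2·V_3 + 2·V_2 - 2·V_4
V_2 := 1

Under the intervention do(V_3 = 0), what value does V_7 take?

The intervention breaks the incoming arrows to V_3: V_3 := 2 if V_2 >= 5 else -3 no longer applies, and V_3 = 0.
V_4 = V_3·V_2  [with V_3=0, V_2=1]  = 0
V_7 = -2·V_3 + 2·V_2 - 2·V_4  [with V_3=0, V_2=1, V_4=0]  = 2

2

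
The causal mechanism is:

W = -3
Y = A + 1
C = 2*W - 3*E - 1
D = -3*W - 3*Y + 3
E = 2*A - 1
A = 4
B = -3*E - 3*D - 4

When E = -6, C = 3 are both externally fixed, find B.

Under do(E = -6, C = 3), each intervened variable's structural equation is replaced by its fixed value.
Y = A + 1  [with A=4]  = 5
D = -3*W - 3*Y + 3  [with W=-3, Y=5]  = -3
B = -3*E - 3*D - 4  [with E=-6, D=-3]  = 23

23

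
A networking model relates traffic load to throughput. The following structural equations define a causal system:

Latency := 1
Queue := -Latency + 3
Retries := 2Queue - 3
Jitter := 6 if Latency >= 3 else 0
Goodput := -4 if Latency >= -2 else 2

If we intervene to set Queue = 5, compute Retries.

7

The intervention breaks the incoming arrows to Queue: Queue := -Latency + 3 no longer applies, and Queue = 5.
Retries = 2Queue - 3  [with Queue=5]  = 7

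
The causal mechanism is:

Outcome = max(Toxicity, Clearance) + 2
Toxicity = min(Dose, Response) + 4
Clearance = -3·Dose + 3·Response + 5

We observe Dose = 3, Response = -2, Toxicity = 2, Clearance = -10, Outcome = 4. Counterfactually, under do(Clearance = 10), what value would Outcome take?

12

Intervening sets Clearance = 10 and removes its equation (Clearance = -3·Dose + 3·Response + 5).
Toxicity = min(Dose, Response) + 4  [with Dose=3, Response=-2]  = 2
Outcome = max(Toxicity, Clearance) + 2  [with Toxicity=2, Clearance=10]  = 12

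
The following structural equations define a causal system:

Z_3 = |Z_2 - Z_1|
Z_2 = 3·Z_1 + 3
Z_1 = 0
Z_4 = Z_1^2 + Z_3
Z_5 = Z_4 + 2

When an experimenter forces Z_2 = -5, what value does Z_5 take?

7

do(Z_2=-5) replaces the equation Z_2 = 3·Z_1 + 3 with the constant Z_2 = -5.
Z_3 = |Z_2 - Z_1|  [with Z_2=-5, Z_1=0]  = 5
Z_4 = Z_1^2 + Z_3  [with Z_1=0, Z_3=5]  = 5
Z_5 = Z_4 + 2  [with Z_4=5]  = 7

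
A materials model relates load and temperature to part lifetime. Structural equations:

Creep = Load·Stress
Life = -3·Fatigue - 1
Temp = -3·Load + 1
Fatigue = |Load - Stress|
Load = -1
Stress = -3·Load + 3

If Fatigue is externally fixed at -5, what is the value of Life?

14

The intervention breaks the incoming arrows to Fatigue: Fatigue = |Load - Stress| no longer applies, and Fatigue = -5.
Life = -3·Fatigue - 1  [with Fatigue=-5]  = 14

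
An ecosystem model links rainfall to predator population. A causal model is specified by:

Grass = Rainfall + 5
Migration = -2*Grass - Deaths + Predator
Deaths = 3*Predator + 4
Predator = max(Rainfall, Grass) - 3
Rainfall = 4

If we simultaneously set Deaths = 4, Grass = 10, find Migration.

The joint intervention fixes Deaths = 4, Grass = 10, removing each variable's own equation.
Predator = max(Rainfall, Grass) - 3  [with Rainfall=4, Grass=10]  = 7
Migration = -2*Grass - Deaths + Predator  [with Grass=10, Deaths=4, Predator=7]  = -17

-17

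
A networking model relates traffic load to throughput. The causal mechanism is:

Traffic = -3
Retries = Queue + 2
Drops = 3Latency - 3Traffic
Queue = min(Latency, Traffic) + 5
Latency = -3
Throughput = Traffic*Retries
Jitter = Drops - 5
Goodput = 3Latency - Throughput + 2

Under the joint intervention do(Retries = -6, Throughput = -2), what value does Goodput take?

-5

Under do(Retries = -6, Throughput = -2), each intervened variable's structural equation is replaced by its fixed value.
Goodput = 3Latency - Throughput + 2  [with Latency=-3, Throughput=-2]  = -5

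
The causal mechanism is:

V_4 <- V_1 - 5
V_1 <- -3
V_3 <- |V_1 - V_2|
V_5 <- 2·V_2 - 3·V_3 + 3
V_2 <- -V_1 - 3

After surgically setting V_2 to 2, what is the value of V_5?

-8

do(V_2=2) replaces the equation V_2 <- -V_1 - 3 with the constant V_2 = 2.
V_3 = |V_1 - V_2|  [with V_1=-3, V_2=2]  = 5
V_5 = 2·V_2 - 3·V_3 + 3  [with V_2=2, V_3=5]  = -8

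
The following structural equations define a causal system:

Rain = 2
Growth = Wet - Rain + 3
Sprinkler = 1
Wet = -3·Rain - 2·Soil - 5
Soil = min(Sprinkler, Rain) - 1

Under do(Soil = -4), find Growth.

-2

do(Soil=-4) replaces the equation Soil = min(Sprinkler, Rain) - 1 with the constant Soil = -4.
Wet = -3·Rain - 2·Soil - 5  [with Rain=2, Soil=-4]  = -3
Growth = Wet - Rain + 3  [with Wet=-3, Rain=2]  = -2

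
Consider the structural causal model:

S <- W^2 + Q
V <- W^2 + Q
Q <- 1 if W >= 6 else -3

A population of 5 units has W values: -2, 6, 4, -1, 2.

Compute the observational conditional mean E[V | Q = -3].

3.25

E[V|Q=-3] averages over only the 4 units with Q=-3 (W = -2, 4, -1, 2): V = 1, 13, -2, 1, mean 3.25.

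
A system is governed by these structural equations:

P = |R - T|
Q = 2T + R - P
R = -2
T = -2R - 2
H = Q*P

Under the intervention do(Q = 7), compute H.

28

Intervening sets Q = 7 and removes its equation (Q = 2T + R - P).
T = -2R - 2  [with R=-2]  = 2
P = |R - T|  [with R=-2, T=2]  = 4
H = Q*P  [with Q=7, P=4]  = 28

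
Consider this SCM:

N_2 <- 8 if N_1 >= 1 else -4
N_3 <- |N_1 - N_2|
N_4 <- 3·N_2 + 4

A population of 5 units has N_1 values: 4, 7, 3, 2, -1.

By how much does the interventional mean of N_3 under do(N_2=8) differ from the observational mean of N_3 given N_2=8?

1

do(N_2=8) breaks N_2's dependence on N_1. With N_2=8 fixed, N_3 across the units is 4, 1, 5, 6, 9, mean 5.
Observing N_2=8 restricts to units where N_2's equation naturally yields 8: N_1 ∈ {4, 7, 3, 2}. In that subpopulation N_3 = 4, 1, 5, 6, mean 4.
Difference = 5 − 4 = 1.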